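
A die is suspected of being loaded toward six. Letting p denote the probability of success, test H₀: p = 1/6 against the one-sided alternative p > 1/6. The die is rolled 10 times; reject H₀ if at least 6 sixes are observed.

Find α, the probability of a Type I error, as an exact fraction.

24571/10077696

The Type I error probability is α = P(S ≥ 6) computed under H₀, where S ~ Binomial(10, 1/6).
Summing C(10,j)(1/6)^j(5/6)^{10−j} for j = 6,…,10 gives 24571/10077696.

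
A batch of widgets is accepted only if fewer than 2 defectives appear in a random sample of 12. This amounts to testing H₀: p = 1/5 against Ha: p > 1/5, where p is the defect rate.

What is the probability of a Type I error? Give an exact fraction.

The significance level is the probability, assuming p = 1/5, of seeing 2 or more defectives in 12 draws.
Via the complement, α = 1 − Σ_{j=0}^{1} C(12,j)(1/5)^j(4/5)^{12-j} = 177031761/244140625.

177031761/244140625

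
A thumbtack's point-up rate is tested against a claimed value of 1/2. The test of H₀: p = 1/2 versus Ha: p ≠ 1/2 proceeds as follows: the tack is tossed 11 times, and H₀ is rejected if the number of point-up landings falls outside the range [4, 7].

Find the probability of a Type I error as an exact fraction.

Under H₀, Y ~ Binomial(11, 1/2); α is the probability of landing in either tail, P(Y ≤ 3) + P(Y ≥ 8).
Each tail has probability (1 + 11 + 55 + 165)/2048; doubling gives α = 464/2048 = 29/128.

29/128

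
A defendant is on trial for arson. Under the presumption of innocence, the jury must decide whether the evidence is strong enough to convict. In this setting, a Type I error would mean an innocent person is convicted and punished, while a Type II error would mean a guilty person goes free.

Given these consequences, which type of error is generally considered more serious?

Type I error

The Type I consequence (an innocent person is convicted and punished) is more severe than the Type II consequence (a guilty person goes free).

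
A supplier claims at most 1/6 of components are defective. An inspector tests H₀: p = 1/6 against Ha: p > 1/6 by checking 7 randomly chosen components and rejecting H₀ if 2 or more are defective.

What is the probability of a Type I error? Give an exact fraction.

Under H₀, X ~ Binomial(7, 1/6); the Type I error rate is P(X ≥ 2).
α = 1 − P(X ≤ 1) = 1 − 15625/23328 = 7703/23328.

7703/23328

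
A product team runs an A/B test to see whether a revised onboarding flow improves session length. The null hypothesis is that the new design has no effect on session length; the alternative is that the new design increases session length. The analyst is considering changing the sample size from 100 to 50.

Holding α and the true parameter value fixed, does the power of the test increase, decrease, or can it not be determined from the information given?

With less data the test statistic is noisier; under Ha, more outcomes land inside the acceptance region.
Since power = 1 − β and β increases, power decreases.

It decreases.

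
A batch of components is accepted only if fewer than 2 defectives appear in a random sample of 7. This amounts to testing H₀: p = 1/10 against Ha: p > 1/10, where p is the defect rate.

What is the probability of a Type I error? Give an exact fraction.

The significance level is the probability, assuming p = 1/10, of seeing 2 or more defectives in 7 draws.
α = 1 − P(K ≤ 1) = 1 − 531441/625000 = 93559/625000.

93559/625000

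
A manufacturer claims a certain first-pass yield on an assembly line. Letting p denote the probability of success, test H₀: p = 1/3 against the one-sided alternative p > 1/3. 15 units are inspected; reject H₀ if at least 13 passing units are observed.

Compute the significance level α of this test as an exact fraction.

Under H₀, S ~ Binomial(15, 1/3), and α = P(S ≥ 13).
Summing C(15,j)(1/3)^j(2/3)^{15−j} for j = 13,…,15 gives 451/14348907.

451/14348907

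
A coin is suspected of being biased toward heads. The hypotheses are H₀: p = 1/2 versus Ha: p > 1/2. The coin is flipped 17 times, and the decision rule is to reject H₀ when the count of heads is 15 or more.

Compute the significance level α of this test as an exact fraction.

77/65536

Under H₀, K ~ Binomial(17, 1/2), and α = P(K ≥ 15).
That's C(17,15) + C(17,16) + C(17,17) over 2^17, i.e. (136 + 17 + 1)/131072 = 154/131072 = 77/65536.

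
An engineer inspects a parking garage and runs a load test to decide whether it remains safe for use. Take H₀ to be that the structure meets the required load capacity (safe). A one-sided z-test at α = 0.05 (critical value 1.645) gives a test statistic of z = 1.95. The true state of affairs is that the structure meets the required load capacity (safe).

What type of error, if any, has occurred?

Type I error

Since z = 1.95 > z* = 1.645, H₀ is rejected.
H₀ is true (actually the structure meets the required load capacity (safe)).
Rejecting a true H₀ is a Type I error.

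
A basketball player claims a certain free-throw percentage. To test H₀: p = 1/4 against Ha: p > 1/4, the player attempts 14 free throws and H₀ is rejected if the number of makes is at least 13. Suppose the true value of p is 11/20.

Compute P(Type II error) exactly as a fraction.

1633670388436281453/1638400000000000000

A Type II error is failing to reject when Ha holds: with p = 11/20, β = P(S ≤ 12).
Summing C(14,j)·(11/20)^j·(9/20)^{14-j} for j = 0..12 gives 1633670388436281453/1638400000000000000.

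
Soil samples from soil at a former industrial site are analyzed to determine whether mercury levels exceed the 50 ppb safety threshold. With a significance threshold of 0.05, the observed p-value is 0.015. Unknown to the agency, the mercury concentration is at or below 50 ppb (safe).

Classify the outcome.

Type I error

The conventional null hypothesis is that the mercury concentration is at or below 50 ppb (safe).
Since p = 0.015 < α = 0.05, H₀ is rejected.
H₀ is true (actually the mercury concentration is at or below 50 ppb (safe)).
Rejecting a true H₀ is a Type I error.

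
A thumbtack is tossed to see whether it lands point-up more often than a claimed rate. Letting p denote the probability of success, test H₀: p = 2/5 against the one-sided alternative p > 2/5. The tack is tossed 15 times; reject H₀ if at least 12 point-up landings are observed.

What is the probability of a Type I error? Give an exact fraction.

58830848/30517578125

Under H₀, X ~ Binomial(15, 2/5), and α = P(X ≥ 12).
Adding the binomial terms for j = 12 through 15 with p = 2/5 yields 58830848/30517578125.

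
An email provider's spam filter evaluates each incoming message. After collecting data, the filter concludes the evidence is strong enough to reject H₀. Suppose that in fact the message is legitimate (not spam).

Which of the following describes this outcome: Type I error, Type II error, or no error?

Type I error

The conventional null hypothesis here is that the message is legitimate (not spam).
H₀ was rejected, but H₀ is actually true.
Rejecting a true null hypothesis is a Type I error (false positive).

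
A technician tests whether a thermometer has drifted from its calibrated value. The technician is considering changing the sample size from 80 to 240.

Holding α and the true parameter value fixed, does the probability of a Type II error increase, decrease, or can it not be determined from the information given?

More data shrinks sampling variability; the test statistic under Ha concentrates further from the null value, making rejection more likely.

It decreases.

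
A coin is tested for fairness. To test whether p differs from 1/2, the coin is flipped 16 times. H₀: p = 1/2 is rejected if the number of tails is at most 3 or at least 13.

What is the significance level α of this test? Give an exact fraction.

697/32768

Under H₀, X ~ Binomial(16, 1/2); α is the probability of landing in either tail, P(X ≤ 3) + P(X ≥ 13).
By symmetry, α = 2·P(X ≤ 3) = 2·(1 + 16 + 120 + 560)/65536 = 1394/65536 = 697/32768.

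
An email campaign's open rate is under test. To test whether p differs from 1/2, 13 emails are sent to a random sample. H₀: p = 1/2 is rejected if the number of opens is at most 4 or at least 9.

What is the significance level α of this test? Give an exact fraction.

α = P(X ≤ 4 or X ≥ 9 | p = 1/2), X ~ Binomial(13, 1/2).
Each tail has probability (1 + 13 + 78 + 286 + 715)/8192; doubling gives α = 2186/8192 = 1093/4096.

1093/4096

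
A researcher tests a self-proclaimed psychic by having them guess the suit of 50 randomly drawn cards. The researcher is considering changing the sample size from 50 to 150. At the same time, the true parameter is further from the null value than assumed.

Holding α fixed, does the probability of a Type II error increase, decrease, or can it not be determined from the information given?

Increasing n separates the H₀ and Ha sampling distributions, so under Ha fewer outcomes land in the acceptance region. A bigger departure from H₀ is easier for the test to detect, so it fails to reject less often. Both changes push β in the same direction.

It decreases.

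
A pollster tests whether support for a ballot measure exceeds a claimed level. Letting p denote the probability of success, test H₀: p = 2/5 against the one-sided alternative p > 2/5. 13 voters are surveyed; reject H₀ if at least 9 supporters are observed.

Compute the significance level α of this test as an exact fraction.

7833088/244140625

α = P(reject H₀ | H₀ true) = P(X ≥ 9 | p = 2/5), with X ~ Binomial(13, 2/5).
P(X ≥ 9) = Σ_{j=9}^{13} C(13,j)·(2/5)^j·(3/5)^{13-j} = 7833088/244140625.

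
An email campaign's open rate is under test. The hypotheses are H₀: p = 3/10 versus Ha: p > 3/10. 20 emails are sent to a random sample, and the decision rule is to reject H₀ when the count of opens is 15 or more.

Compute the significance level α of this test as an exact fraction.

1073500548839793/25000000000000000000

The Type I error probability is α = P(S ≥ 15) computed under H₀, where S ~ Binomial(20, 3/10).
P(S ≥ 15) = Σ_{j=15}^{20} C(20,j)·(3/10)^j·(7/10)^{20-j} = 1073500548839793/25000000000000000000.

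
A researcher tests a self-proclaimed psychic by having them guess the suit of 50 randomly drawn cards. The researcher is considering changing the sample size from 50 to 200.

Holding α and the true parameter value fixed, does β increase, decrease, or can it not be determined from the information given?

It decreases.

Increasing n separates the H₀ and Ha sampling distributions, so under Ha fewer outcomes land in the acceptance region.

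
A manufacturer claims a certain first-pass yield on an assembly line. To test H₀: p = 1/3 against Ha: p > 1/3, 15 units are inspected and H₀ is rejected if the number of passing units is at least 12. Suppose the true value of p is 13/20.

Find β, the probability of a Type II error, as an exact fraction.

6777270377107586237/8192000000000000000

A Type II error is failing to reject when Ha holds: with p = 13/20, β = P(Y ≤ 11).
Summing C(15,j)·(13/20)^j·(7/20)^{15-j} for j = 0..11 gives 6777270377107586237/8192000000000000000.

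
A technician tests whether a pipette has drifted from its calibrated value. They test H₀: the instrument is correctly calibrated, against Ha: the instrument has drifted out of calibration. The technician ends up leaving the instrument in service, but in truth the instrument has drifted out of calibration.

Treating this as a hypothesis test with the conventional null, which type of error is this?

'Leaving the instrument in service' corresponds to failing to reject H₀.
H₀ was not rejected but H₀ is false — a Type II error (false negative).

Type II error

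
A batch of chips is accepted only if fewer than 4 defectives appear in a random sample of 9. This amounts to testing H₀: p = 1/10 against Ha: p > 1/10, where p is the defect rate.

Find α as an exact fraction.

α = P(reject H₀ | H₀ true) = P(S ≥ 4 | p = 1/10), S ~ Binomial(9, 1/10).
Via the complement, α = 1 − Σ_{j=0}^{3} C(9,j)(1/10)^j(9/10)^{9-j} = 4165547/500000000.

4165547/500000000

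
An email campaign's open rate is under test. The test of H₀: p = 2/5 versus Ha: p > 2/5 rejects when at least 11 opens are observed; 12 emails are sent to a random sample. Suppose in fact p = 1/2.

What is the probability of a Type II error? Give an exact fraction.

4083/4096

A Type II error is failing to reject when Ha holds: with p = 1/2, β = P(Y ≤ 10).
Equivalently, β = 1 − P(Y ≥ 11) = 4083/4096.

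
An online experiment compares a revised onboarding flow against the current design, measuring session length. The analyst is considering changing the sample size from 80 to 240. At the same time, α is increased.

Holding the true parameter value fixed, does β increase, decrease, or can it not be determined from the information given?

A larger sample reduces the standard error, pulling the sampling distribution under Ha further from the non-rejection region. With a larger α the critical value moves toward the center, so more of the Ha sampling distribution lies in the rejection region. Both changes push β in the same direction.

It decreases.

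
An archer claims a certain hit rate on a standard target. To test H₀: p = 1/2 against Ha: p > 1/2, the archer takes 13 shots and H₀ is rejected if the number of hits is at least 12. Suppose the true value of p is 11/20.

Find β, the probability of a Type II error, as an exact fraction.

Under the alternative p = 11/20, K ~ Binomial(13, 11/20); β is the probability the test does not reject, P(K < 12).
Summing C(13,j)·(11/20)^j·(9/20)^{13-j} for j = 0..11 gives 636861571623279/640000000000000.

636861571623279/640000000000000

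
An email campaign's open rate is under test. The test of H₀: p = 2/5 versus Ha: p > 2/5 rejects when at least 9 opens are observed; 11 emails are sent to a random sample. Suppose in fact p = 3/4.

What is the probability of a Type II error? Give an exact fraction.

2285053/4194304

β = P(fail to reject H₀ | Ha true) = P(Y ≤ 8 | p = 3/4), Y ~ Binomial(11, 3/4).
Summing C(11,j)·(3/4)^j·(1/4)^{11-j} for j = 0..8 gives 2285053/4194304.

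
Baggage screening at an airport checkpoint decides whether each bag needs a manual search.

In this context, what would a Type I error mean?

A Type I error would mean concluding that the bag contains a prohibited item when in fact the bag contains no prohibited items.

With the conventional null hypothesis that the bag contains no prohibited items:
A Type I error is rejecting H₀ when H₀ is true.
Here that means flagging the bag for a manual search when actually the bag contains no prohibited items.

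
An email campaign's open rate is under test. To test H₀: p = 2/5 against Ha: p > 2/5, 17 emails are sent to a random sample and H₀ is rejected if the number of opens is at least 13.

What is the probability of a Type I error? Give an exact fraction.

α = P(reject H₀ | H₀ true) = P(X ≥ 13 | p = 2/5), with X ~ Binomial(17, 2/5).
P(X ≥ 13) = Σ_{j=13}^{17} C(17,j)·(2/5)^j·(3/5)^{17-j} = 384729088/152587890625.

384729088/152587890625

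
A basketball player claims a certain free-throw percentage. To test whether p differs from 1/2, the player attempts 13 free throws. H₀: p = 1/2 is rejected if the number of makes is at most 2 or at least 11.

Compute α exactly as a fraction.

23/1024

The significance level is the null-hypothesis probability of the rejection region {≤2} ∪ {≥11}.
By symmetry, α = 2·P(S ≤ 2) = 2·(1 + 13 + 78)/8192 = 184/8192 = 23/1024.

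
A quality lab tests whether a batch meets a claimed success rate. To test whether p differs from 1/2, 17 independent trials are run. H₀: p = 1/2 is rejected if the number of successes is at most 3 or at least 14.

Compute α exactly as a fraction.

α = P(Y ≤ 3 or Y ≥ 14 | p = 1/2), Y ~ Binomial(17, 1/2).
Each tail has probability (1 + 17 + 136 + 680)/131072; doubling gives α = 1668/131072 = 417/32768.

417/32768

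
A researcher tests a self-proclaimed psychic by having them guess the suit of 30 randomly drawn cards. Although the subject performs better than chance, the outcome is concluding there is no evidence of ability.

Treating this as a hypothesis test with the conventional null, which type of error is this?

Type II error

The null hypothesis here is that the subject is guessing at random (p = 1/4).
'Concluding there is no evidence of ability' corresponds to failing to reject H₀.
H₀ was not rejected but H₀ is false — a Type II error (false negative).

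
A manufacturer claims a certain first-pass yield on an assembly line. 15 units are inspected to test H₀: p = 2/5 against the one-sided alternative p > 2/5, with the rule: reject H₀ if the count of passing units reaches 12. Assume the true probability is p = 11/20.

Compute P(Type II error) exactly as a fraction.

7844484964274060391/8192000000000000000

β = P(fail to reject H₀ | Ha true) = P(S ≤ 11 | p = 11/20), S ~ Binomial(15, 11/20).
Adding the binomial probabilities P(S=0)+…+P(S=11) at p = 11/20 gives 7844484964274060391/8192000000000000000.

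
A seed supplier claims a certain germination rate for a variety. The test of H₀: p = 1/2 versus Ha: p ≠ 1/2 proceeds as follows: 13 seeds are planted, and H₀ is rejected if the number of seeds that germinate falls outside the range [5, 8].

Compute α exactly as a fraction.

1093/4096

The significance level is the null-hypothesis probability of the rejection region {≤4} ∪ {≥9}.
By symmetry, α = 2·P(Y ≤ 4) = 2·(1 + 13 + 78 + 286 + 715)/8192 = 2186/8192 = 1093/4096.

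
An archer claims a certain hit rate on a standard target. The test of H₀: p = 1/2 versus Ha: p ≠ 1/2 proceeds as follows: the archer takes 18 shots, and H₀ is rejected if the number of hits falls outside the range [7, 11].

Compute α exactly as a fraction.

7795/32768

α = P(K ≤ 6 or K ≥ 12 | p = 1/2), K ~ Binomial(18, 1/2).
Each tail has probability (1 + 18 + 153 + 816 + 3060 + 8568 + 18564)/262144; doubling gives α = 62360/262144 = 7795/32768.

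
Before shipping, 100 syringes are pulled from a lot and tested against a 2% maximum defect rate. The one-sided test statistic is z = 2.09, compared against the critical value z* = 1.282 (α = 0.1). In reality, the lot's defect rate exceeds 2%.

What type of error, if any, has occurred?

The conventional null hypothesis is that the lot's defect rate is 2% (within specification).
Since z = 2.09 > z* = 1.282, H₀ is rejected.
H₀ is false (actually the lot's defect rate exceeds 2%).
The decision matches the true state — no error.

No error (correct decision).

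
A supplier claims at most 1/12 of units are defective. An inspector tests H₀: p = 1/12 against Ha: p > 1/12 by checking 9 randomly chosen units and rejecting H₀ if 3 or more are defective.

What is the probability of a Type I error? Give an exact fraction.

668221/20155392

The significance level is the probability, assuming p = 1/12, of seeing 3 or more defectives in 9 draws.
Computing the lower-tail complement: 1 − 19487171/20155392 = 668221/20155392.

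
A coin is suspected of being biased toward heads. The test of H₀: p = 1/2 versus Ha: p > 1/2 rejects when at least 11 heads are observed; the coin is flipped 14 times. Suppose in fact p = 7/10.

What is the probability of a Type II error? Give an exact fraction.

32241628521117/50000000000000

Under the alternative p = 7/10, Y ~ Binomial(14, 7/10); β is the probability the test does not reject, P(Y < 11).
Equivalently, β = 1 − P(Y ≥ 11) = 32241628521117/50000000000000.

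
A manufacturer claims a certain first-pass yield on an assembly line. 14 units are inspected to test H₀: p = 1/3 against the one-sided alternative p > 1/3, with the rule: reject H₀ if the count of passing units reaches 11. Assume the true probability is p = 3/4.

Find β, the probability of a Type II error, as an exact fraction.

Under the alternative p = 3/4, Y ~ Binomial(14, 3/4); β is the probability the test does not reject, P(Y < 11).
Adding the binomial probabilities P(Y=0)+…+P(Y=10) at p = 3/4 gives 64244663/134217728.

64244663/134217728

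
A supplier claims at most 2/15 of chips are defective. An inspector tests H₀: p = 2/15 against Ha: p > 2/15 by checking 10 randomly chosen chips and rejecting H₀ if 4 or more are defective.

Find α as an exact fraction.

The significance level is the probability, assuming p = 2/15, of seeing 4 or more defectives in 10 draws.
Via the complement, α = 1 − Σ_{j=0}^{3} C(10,j)(2/15)^j(13/15)^{10-j} = 6543935072/192216796875.

6543935072/192216796875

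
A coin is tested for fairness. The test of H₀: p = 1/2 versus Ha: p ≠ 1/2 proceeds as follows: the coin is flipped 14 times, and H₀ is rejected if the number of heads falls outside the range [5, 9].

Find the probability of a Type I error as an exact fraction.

Under H₀, Y ~ Binomial(14, 1/2); α is the probability of landing in either tail, P(Y ≤ 4) + P(Y ≥ 10).
Each tail has probability (1 + 14 + 91 + 364 + 1001)/16384; doubling gives α = 2942/16384 = 1471/8192.

1471/8192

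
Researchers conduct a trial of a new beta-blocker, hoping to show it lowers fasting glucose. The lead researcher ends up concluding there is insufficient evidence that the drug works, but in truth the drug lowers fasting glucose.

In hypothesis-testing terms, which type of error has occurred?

Type II error

The null hypothesis here is that the drug has no effect on fasting glucose.
'Concluding there is insufficient evidence that the drug works' corresponds to failing to reject H₀.
H₀ was not rejected but H₀ is false — a Type II error (false negative).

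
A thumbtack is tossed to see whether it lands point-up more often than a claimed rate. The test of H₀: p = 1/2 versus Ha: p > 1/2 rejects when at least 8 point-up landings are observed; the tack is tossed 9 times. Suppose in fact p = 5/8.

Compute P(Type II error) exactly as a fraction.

3803679/4194304

A Type II error is failing to reject when Ha holds: with p = 5/8, β = P(X ≤ 7).
Adding the binomial probabilities P(X=0)+…+P(X=7) at p = 5/8 gives 3803679/4194304.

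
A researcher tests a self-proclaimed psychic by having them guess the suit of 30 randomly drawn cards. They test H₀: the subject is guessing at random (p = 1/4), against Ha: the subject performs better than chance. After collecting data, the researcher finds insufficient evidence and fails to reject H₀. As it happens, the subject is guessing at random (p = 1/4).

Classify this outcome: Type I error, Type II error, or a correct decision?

No error (correct decision).

The test retained a true H₀ — the decision matches the true state.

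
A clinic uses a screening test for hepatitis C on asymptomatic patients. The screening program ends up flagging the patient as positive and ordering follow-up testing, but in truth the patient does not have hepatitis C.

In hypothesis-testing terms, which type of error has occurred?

Type I error

The null hypothesis here is that the patient does not have hepatitis C.
'Flagging the patient as positive and ordering follow-up testing' corresponds to rejecting H₀.
H₀ was rejected but H₀ is true — a Type I error (false positive).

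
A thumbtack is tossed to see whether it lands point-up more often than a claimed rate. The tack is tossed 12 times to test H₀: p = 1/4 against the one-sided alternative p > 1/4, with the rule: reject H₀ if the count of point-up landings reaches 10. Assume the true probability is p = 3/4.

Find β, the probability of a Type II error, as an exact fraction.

Under the alternative p = 3/4, Y ~ Binomial(12, 3/4); β is the probability the test does not reject, P(Y < 10).
Summing C(12,j)·(3/4)^j·(1/4)^{12-j} for j = 0..9 gives 10222777/16777216.

10222777/16777216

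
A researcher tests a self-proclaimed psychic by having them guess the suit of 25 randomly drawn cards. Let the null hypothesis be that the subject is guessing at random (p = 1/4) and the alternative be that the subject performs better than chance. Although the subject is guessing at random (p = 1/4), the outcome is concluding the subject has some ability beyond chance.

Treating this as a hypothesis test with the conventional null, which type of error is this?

'Concluding the subject has some ability beyond chance' corresponds to rejecting H₀.
H₀ was rejected but H₀ is true — a Type I error (false positive).

Type I error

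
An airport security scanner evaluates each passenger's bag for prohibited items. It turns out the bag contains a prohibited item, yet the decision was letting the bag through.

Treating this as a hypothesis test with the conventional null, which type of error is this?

Type II error

The null hypothesis here is that the bag contains no prohibited items.
'Letting the bag through' corresponds to failing to reject H₀.
H₀ was not rejected but H₀ is false — a Type II error (false negative).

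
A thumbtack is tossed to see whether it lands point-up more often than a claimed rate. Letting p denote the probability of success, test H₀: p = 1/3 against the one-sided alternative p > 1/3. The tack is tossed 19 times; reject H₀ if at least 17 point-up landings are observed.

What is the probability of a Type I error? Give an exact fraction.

241/387420489

Under H₀, K ~ Binomial(19, 1/3), and α = P(K ≥ 17).
Summing C(19,j)(1/3)^j(2/3)^{19−j} for j = 17,…,19 gives 241/387420489.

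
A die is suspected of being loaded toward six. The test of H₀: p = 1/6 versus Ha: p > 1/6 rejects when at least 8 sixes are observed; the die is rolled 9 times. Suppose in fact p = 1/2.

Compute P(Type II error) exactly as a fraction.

251/256

β = P(fail to reject H₀ | Ha true) = P(K ≤ 7 | p = 1/2), K ~ Binomial(9, 1/2).
Summing C(9,j)·(1/2)^j·(1/2)^{9-j} for j = 0..7 gives 251/256.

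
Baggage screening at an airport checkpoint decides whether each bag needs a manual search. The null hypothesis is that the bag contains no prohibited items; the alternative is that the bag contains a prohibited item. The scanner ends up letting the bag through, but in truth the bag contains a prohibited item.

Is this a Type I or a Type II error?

Type II error

'Letting the bag through' corresponds to failing to reject H₀.
H₀ was not rejected but H₀ is false — a Type II error (false negative).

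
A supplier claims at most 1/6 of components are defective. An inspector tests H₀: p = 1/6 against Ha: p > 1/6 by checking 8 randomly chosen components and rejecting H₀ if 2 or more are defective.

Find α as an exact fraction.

663991/1679616

The significance level is the probability, assuming p = 1/6, of seeing 2 or more defectives in 8 draws.
Via the complement, α = 1 − Σ_{j=0}^{1} C(8,j)(1/6)^j(5/6)^{8-j} = 663991/1679616.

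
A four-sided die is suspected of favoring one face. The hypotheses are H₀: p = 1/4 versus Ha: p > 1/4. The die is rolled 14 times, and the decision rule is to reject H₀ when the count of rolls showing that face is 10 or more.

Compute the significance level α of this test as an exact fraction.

91771/268435456

The Type I error probability is α = P(Y ≥ 10) computed under H₀, where Y ~ Binomial(14, 1/4).
Adding the binomial terms for j = 10 through 14 with p = 1/4 yields 91771/268435456.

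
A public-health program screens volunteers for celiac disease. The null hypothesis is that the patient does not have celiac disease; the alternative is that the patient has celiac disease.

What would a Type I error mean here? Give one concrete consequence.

A Type I error would mean concluding that the patient has celiac disease when in fact the patient does not have celiac disease. Consequence: a healthy patient undergoes unnecessary, possibly invasive follow-up procedures.

A Type I error is rejecting H₀ when H₀ is true.
Here that means flagging the patient as positive and ordering follow-up testing when actually the patient does not have celiac disease.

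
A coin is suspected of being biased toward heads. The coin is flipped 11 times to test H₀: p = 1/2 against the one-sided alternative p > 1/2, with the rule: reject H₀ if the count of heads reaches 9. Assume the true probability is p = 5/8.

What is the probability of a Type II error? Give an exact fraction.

7252043967/8589934592

β = P(fail to reject H₀ | Ha true) = P(S ≤ 8 | p = 5/8), S ~ Binomial(11, 5/8).
Adding the binomial probabilities P(S=0)+…+P(S=8) at p = 5/8 gives 7252043967/8589934592.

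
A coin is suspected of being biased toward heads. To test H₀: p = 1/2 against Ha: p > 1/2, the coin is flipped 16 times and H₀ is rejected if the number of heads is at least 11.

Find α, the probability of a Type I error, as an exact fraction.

6885/65536

Under H₀, K ~ Binomial(16, 1/2), and α = P(K ≥ 11).
P(K ≥ 11) = [C(16,11) + C(16,12) + C(16,13) + C(16,14) + C(16,15) + C(16,16)] / 2^16 = (4368 + 1820 + 560 + 120 + 16 + 1) / 65536 = 6885/65536.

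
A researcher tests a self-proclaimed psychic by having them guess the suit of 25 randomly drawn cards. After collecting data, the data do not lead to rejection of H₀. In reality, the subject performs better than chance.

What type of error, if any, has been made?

The conventional null hypothesis here is that the subject is guessing at random (p = 1/4).
H₀ was not rejected, but H₀ is actually false.
Failing to reject a false null hypothesis is a Type II error (false negative).

Type II error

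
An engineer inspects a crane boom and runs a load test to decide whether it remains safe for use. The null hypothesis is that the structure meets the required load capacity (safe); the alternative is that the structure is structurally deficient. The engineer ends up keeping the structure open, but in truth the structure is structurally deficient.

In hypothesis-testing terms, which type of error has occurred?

'Keeping the structure open' corresponds to failing to reject H₀.
H₀ was not rejected but H₀ is false — a Type II error (false negative).

Type II error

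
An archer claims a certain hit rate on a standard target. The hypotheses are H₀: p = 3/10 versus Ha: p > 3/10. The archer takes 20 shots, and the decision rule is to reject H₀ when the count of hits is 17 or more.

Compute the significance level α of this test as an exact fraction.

α = P(reject H₀ | H₀ true) = P(Y ≥ 17 | p = 3/10), with Y ~ Binomial(20, 3/10).
P(Y ≥ 17) = Σ_{j=17}^{20} C(20,j)·(3/10)^j·(7/10)^{20-j} = 54269474678631/100000000000000000000.

54269474678631/100000000000000000000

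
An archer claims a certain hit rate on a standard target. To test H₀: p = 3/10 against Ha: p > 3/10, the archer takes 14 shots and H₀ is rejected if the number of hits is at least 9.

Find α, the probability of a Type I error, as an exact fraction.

The Type I error probability is α = P(X ≥ 9) computed under H₀, where X ~ Binomial(14, 3/10).
Summing C(14,j)(3/10)^j(7/10)^{14−j} for j = 9,…,14 gives 828852291297/100000000000000.

828852291297/100000000000000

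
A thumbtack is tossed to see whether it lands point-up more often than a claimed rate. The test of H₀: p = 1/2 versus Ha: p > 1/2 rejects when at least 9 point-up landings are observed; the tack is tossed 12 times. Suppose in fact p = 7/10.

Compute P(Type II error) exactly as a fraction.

101496845313/200000000000

Under the alternative p = 7/10, X ~ Binomial(12, 7/10); β is the probability the test does not reject, P(X < 9).
Equivalently, β = 1 − P(X ≥ 9) = 101496845313/200000000000.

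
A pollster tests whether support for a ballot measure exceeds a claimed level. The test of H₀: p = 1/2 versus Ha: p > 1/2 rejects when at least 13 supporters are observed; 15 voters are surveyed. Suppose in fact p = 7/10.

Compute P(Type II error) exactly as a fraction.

A Type II error is failing to reject when Ha holds: with p = 7/10, β = P(X ≤ 12).
Equivalently, β = 1 − P(X ≥ 13) = 873172285377237/1000000000000000.

873172285377237/1000000000000000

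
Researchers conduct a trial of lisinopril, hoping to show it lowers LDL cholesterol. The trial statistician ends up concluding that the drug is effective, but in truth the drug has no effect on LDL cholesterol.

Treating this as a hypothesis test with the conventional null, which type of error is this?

Type I error

The null hypothesis here is that the drug has no effect on LDL cholesterol.
'Concluding that the drug is effective' corresponds to rejecting H₀.
H₀ was rejected but H₀ is true — a Type I error (false positive).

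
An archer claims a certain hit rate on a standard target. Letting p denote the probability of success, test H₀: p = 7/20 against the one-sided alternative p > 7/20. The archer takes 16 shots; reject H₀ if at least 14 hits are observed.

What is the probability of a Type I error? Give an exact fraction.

The Type I error probability is α = P(Y ≥ 14) computed under H₀, where Y ~ Binomial(16, 7/20).
Adding the binomial terms for j = 14 through 16 with p = 7/20 yields 2955017928403093/131072000000000000000.

2955017928403093/131072000000000000000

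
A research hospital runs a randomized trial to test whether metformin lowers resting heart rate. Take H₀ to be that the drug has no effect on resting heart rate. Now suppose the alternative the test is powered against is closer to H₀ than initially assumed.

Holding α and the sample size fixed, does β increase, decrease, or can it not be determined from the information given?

A smaller departure from H₀ means the test statistic under Ha is distributed closer to where it would be under H₀; rejection becomes less likely.

It increases.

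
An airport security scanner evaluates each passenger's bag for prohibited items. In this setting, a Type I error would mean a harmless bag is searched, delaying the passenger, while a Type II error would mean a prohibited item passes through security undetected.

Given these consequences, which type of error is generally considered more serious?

Type II error

The Type II consequence (a prohibited item passes through security undetected) is more severe than the Type I consequence (a harmless bag is searched, delaying the passenger).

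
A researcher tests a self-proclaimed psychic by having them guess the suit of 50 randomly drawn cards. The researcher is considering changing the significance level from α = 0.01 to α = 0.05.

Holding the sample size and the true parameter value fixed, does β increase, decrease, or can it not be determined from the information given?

A larger α widens the rejection region, so when the alternative is true more outcomes lead to rejection — failing to reject becomes less likely.

It decreases.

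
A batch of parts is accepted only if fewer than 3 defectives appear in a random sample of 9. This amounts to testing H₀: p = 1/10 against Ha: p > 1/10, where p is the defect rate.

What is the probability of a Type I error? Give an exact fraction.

26486069/500000000

Under H₀, X ~ Binomial(9, 1/10); the Type I error rate is P(X ≥ 3).
α = 1 − P(X ≤ 2) = 1 − 473513931/500000000 = 26486069/500000000.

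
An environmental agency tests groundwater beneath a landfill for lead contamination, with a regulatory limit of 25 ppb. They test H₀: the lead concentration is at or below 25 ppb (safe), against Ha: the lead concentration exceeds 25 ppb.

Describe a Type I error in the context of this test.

A Type I error is rejecting H₀ when H₀ is true.
Here that means declaring the site contaminated and ordering remediation when actually the lead concentration is at or below 25 ppb (safe).

A Type I error would mean concluding that the lead concentration exceeds 25 ppb when in fact the lead concentration is at or below 25 ppb (safe).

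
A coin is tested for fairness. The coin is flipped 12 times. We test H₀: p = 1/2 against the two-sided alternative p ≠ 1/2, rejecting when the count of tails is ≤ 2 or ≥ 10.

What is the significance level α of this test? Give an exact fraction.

79/2048

The significance level is the null-hypothesis probability of the rejection region {≤2} ∪ {≥10}.
By symmetry, α = 2·P(S ≤ 2) = 2·(1 + 12 + 66)/4096 = 158/4096 = 79/2048.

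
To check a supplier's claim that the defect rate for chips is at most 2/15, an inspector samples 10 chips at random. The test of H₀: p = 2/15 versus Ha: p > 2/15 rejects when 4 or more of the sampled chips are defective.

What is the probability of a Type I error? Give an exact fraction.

6543935072/192216796875

Under H₀, Y ~ Binomial(10, 2/15); the Type I error rate is P(Y ≥ 4).
Via the complement, α = 1 − Σ_{j=0}^{3} C(10,j)(2/15)^j(13/15)^{10-j} = 6543935072/192216796875.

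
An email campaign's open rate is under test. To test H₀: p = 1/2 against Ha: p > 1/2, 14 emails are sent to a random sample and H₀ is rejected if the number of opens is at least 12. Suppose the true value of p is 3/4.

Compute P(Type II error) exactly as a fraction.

A Type II error is failing to reject when Ha holds: with p = 3/4, β = P(S ≤ 11).
Adding the binomial probabilities P(S=0)+…+P(S=11) at p = 3/4 gives 96485417/134217728.

96485417/134217728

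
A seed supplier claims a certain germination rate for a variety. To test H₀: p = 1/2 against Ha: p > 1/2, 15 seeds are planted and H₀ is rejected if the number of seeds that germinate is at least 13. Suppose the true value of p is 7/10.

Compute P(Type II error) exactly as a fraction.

A Type II error is failing to reject when Ha holds: with p = 7/10, β = P(K ≤ 12).
Summing C(15,j)·(7/10)^j·(3/10)^{15-j} for j = 0..12 gives 873172285377237/1000000000000000.

873172285377237/1000000000000000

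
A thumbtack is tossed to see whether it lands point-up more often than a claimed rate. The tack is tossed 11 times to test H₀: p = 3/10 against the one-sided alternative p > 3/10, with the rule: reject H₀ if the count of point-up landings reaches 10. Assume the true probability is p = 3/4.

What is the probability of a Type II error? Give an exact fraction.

A Type II error is failing to reject when Ha holds: with p = 3/4, β = P(K ≤ 9).
Equivalently, β = 1 − P(K ≥ 10) = 1683809/2097152.

1683809/2097152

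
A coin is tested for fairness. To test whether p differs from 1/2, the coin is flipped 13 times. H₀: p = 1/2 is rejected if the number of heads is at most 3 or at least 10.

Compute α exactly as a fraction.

Under H₀, X ~ Binomial(13, 1/2); α is the probability of landing in either tail, P(X ≤ 3) + P(X ≥ 10).
By symmetry, α = 2·P(X ≤ 3) = 2·(1 + 13 + 78 + 286)/8192 = 756/8192 = 189/2048.

189/2048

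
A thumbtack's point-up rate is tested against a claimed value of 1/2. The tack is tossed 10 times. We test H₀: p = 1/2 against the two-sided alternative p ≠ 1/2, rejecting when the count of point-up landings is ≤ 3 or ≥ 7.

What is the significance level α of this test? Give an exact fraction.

α = P(K ≤ 3 or K ≥ 7 | p = 1/2), K ~ Binomial(10, 1/2).
Each tail has probability (1 + 10 + 45 + 120)/1024; doubling gives α = 352/1024 = 11/32.

11/32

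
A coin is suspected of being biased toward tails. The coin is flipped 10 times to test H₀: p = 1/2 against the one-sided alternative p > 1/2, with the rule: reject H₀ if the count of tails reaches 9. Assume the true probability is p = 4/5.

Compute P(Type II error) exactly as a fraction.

6095609/9765625

A Type II error is failing to reject when Ha holds: with p = 4/5, β = P(S ≤ 8).
Equivalently, β = 1 − P(S ≥ 9) = 6095609/9765625.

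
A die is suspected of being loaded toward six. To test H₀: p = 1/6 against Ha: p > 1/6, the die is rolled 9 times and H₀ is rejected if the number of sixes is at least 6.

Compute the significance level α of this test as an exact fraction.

α = P(reject H₀ | H₀ true) = P(X ≥ 6 | p = 1/6), with X ~ Binomial(9, 1/6).
Adding the binomial terms for j = 6 through 9 with p = 1/6 yields 5723/5038848.

5723/5038848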